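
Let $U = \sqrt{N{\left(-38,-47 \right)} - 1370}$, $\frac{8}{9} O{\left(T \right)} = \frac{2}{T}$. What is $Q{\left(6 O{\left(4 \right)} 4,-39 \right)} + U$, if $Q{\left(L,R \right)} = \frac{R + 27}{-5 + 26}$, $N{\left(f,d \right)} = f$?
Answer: $- \frac{4}{7} + 8 i \sqrt{22} \approx -0.57143 + 37.523 i$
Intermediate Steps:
$O{\left(T \right)} = \frac{9}{4 T}$ ($O{\left(T \right)} = \frac{9 \frac{2}{T}}{8} = \frac{9}{4 T}$)
$U = 8 i \sqrt{22}$ ($U = \sqrt{-38 - 1370} = \sqrt{-1408} = 8 i \sqrt{22} \approx 37.523 i$)
$Q{\left(L,R \right)} = \frac{9}{7} + \frac{R}{21}$ ($Q{\left(L,R \right)} = \frac{27 + R}{21} = \left(27 + R\right) \frac{1}{21} = \frac{9}{7} + \frac{R}{21}$)
$Q{\left(6 O{\left(4 \right)} 4,-39 \right)} + U = \left(\frac{9}{7} + \frac{1}{21} \left(-39\right)\right) + 8 i \sqrt{22} = \left(\frac{9}{7} - \frac{13}{7}\right) + 8 i \sqrt{22} = - \frac{4}{7} + 8 i \sqrt{22}$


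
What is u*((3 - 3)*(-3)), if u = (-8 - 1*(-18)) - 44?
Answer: 0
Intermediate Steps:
u = -34 (u = (-8 + 18) - 44 = 10 - 44 = -34)
u*((3 - 3)*(-3)) = -34*(3 - 3)*(-3) = -0*(-3) = -34*0 = 0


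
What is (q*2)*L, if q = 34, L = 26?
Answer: 1768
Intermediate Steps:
(q*2)*L = (34*2)*26 = 68*26 = 1768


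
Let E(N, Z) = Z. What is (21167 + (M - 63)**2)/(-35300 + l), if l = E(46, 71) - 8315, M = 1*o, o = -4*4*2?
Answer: -3774/5443 ≈ -0.69337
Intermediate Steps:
o = -32 (o = -16*2 = -32)
M = -32 (M = 1*(-32) = -32)
l = -8244 (l = 71 - 8315 = -8244)
(21167 + (M - 63)**2)/(-35300 + l) = (21167 + (-32 - 63)**2)/(-35300 - 8244) = (21167 + (-95)**2)/(-43544) = (21167 + 9025)*(-1/43544) = 30192*(-1/43544) = -3774/5443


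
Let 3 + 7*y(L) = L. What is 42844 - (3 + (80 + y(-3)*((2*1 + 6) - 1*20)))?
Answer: 299255/7 ≈ 42751.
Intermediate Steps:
y(L) = -3/7 + L/7
42844 - (3 + (80 + y(-3)*((2*1 + 6) - 1*20))) = 42844 - (3 + (80 + (-3/7 + (1/7)*(-3))*((2*1 + 6) - 1*20))) = 42844 - (3 + (80 + (-3/7 - 3/7)*((2 + 6) - 20))) = 42844 - (3 + (80 - 6*(8 - 20)/7)) = 42844 - (3 + (80 - 6/7*(-12))) = 42844 - (3 + (80 + 72/7)) = 42844 - (3 + 632/7) = 42844 - 1*653/7 = 42844 - 653/7 = 299255/7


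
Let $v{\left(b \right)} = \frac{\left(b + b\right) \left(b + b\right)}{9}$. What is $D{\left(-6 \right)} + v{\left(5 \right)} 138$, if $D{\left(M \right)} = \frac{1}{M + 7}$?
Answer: $\frac{4603}{3} \approx 1534.3$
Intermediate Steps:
$D{\left(M \right)} = \frac{1}{7 + M}$
$v{\left(b \right)} = \frac{4 b^{2}}{9}$ ($v{\left(b \right)} = 2 b 2 b \frac{1}{9} = 4 b^{2} \cdot \frac{1}{9} = \frac{4 b^{2}}{9}$)
$D{\left(-6 \right)} + v{\left(5 \right)} 138 = \frac{1}{7 - 6} + \frac{4 \cdot 5^{2}}{9} \cdot 138 = 1^{-1} + \frac{4}{9} \cdot 25 \cdot 138 = 1 + \frac{100}{9} \cdot 138 = 1 + \frac{4600}{3} = \frac{4603}{3}$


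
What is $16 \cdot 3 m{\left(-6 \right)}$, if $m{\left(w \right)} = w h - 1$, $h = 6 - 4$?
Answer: $-624$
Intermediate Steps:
$h = 2$ ($h = 6 - 4 = 2$)
$m{\left(w \right)} = -1 + 2 w$ ($m{\left(w \right)} = w 2 - 1 = 2 w - 1 = -1 + 2 w$)
$16 \cdot 3 m{\left(-6 \right)} = 16 \cdot 3 \left(-1 + 2 \left(-6\right)\right) = 48 \left(-1 - 12\right) = 48 \left(-13\right) = -624$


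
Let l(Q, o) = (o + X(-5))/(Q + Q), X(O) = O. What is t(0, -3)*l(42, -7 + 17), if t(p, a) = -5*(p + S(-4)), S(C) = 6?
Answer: -25/14 ≈ -1.7857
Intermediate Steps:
t(p, a) = -30 - 5*p (t(p, a) = -5*(p + 6) = -5*(6 + p) = -30 - 5*p)
l(Q, o) = (-5 + o)/(2*Q) (l(Q, o) = (o - 5)/(Q + Q) = (-5 + o)/((2*Q)) = (-5 + o)*(1/(2*Q)) = (-5 + o)/(2*Q))
t(0, -3)*l(42, -7 + 17) = (-30 - 5*0)*((½)*(-5 + (-7 + 17))/42) = (-30 + 0)*((½)*(1/42)*(-5 + 10)) = -15*5/42 = -30*5/84 = -25/14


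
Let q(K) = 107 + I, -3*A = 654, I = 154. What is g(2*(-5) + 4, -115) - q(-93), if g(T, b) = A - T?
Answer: -473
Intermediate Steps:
A = -218 (A = -⅓*654 = -218)
g(T, b) = -218 - T
q(K) = 261 (q(K) = 107 + 154 = 261)
g(2*(-5) + 4, -115) - q(-93) = (-218 - (2*(-5) + 4)) - 1*261 = (-218 - (-10 + 4)) - 261 = (-218 - 1*(-6)) - 261 = (-218 + 6) - 261 = -212 - 261 = -473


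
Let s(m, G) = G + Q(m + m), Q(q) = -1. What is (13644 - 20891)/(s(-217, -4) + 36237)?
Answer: -7247/36232 ≈ -0.20002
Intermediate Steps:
s(m, G) = -1 + G (s(m, G) = G - 1 = -1 + G)
(13644 - 20891)/(s(-217, -4) + 36237) = (13644 - 20891)/((-1 - 4) + 36237) = -7247/(-5 + 36237) = -7247/36232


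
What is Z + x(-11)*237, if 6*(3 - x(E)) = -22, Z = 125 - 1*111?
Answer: 1594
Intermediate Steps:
Z = 14 (Z = 125 - 111 = 14)
x(E) = 20/3 (x(E) = 3 - ⅙*(-22) = 3 + 11/3 = 20/3)
Z + x(-11)*237 = 14 + (20/3)*237 = 14 + 1580 = 1594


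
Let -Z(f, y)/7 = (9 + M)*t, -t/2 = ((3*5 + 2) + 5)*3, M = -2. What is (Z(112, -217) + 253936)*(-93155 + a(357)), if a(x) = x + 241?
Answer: -24102213028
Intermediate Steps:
t = -132 (t = -2*((3*5 + 2) + 5)*3 = -2*((15 + 2) + 5)*3 = -2*(17 + 5)*3 = -44*3 = -2*66 = -132)
a(x) = 241 + x
Z(f, y) = 6468 (Z(f, y) = -7*(9 - 2)*(-132) = -49*(-132) = -7*(-924) = 6468)
(Z(112, -217) + 253936)*(-93155 + a(357)) = (6468 + 253936)*(-93155 + (241 + 357)) = 260404*(-93155 + 598) = 260404*(-92557) = -24102213028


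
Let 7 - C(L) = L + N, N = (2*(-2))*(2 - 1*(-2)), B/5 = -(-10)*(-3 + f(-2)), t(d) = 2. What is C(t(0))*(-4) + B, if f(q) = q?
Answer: -334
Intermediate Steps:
B = -250 (B = 5*(-(-10)*(-3 - 2)) = 5*(-(-10)*(-5)) = 5*(-5*10) = 5*(-50) = -250)
N = -16 (N = -4*(2 + 2) = -4*4 = -16)
C(L) = 23 - L (C(L) = 7 - (L - 16) = 7 - (-16 + L) = 7 + (16 - L) = 23 - L)
C(t(0))*(-4) + B = (23 - 1*2)*(-4) - 250 = (23 - 2)*(-4) - 250 = 21*(-4) - 250 = -84 - 250 = -334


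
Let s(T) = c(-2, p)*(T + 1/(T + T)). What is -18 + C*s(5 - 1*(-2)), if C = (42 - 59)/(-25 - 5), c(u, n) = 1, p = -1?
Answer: -1959/140 ≈ -13.993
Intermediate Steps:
s(T) = T + 1/(2*T) (s(T) = 1*(T + 1/(T + T)) = 1*(T + 1/(2*T)) = T + 1/(2*T))
C = 17/30 (C = -17/(-30) = -17*(-1/30) = 17/30 ≈ 0.56667)
-18 + C*s(5 - 1*(-2)) = -18 + 17*((5 - 1*(-2)) + 1/(2*(5 - 1*(-2))))/30 = -18 + 17*((5 + 2) + 1/(2*(5 + 2)))/30 = -18 + 17*(7 + (½)/7)/30 = -18 + 17*(7 + (½)*(⅐))/30 = -18 + 17*(7 + 1/14)/30 = -18 + (17/30)*(99/14) = -18 + 561/140 = -1959/140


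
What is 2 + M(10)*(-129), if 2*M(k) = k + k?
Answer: -1288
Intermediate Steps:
M(k) = k (M(k) = (k + k)/2 = (2*k)/2 = k)
2 + M(10)*(-129) = 2 + 10*(-129) = 2 - 1290 = -1288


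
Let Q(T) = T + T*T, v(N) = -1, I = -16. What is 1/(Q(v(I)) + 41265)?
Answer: 1/41265 ≈ 2.4234e-5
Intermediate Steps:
Q(T) = T + T²
1/(Q(v(I)) + 41265) = 1/(-(1 - 1) + 41265) = 1/(-1*0 + 41265) = 1/(0 + 41265) = 1/41265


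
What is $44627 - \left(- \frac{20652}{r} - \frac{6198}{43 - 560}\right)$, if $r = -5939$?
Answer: $\frac{136978065295}{3070463} \approx 44612.0$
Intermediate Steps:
$44627 - \left(- \frac{20652}{r} - \frac{6198}{43 - 560}\right) = 44627 - \left(- \frac{20652}{-5939} - \frac{6198}{43 - 560}\right) = 44627 - \left(\left(-20652\right) \left(- \frac{1}{5939}\right) - \frac{6198}{43 - 560}\right) = 44627 - \left(\frac{20652}{5939} - \frac{6198}{-517}\right) = 44627 - \left(\frac{20652}{5939} - - \frac{6198}{517}\right) = 44627 - \left(\frac{20652}{5939} + \frac{6198}{517}\right) = 44627 - \frac{47487006}{3070463} = \frac{136978065295}{3070463}$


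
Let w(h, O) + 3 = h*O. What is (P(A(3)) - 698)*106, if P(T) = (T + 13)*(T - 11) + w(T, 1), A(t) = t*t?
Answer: -78016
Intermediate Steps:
A(t) = t**2
w(h, O) = -3 + O*h (w(h, O) = -3 + h*O = -3 + O*h)
P(T) = -3 + T + (-11 + T)*(13 + T) (P(T) = (T + 13)*(T - 11) + (-3 + 1*T) = (13 + T)*(-11 + T) + (-3 + T) = (-11 + T)*(13 + T) + (-3 + T) = -3 + T + (-11 + T)*(13 + T))
(P(A(3)) - 698)*106 = ((-146 + (3**2)**2 + 3*3**2) - 698)*106 = ((-146 + 9**2 + 3*9) - 698)*106 = ((-146 + 81 + 27) - 698)*106 = (-38 - 698)*106 = -736*106 = -78016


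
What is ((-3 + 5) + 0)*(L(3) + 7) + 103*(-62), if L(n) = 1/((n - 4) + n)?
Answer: -6371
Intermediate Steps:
L(n) = 1/(-4 + 2*n) (L(n) = 1/((-4 + n) + n) = 1/(-4 + 2*n))
((-3 + 5) + 0)*(L(3) + 7) + 103*(-62) = ((-3 + 5) + 0)*(1/(2*(-2 + 3)) + 7) + 103*(-62) = (2 + 0)*((½)/1 + 7) - 6386 = 2*((½)*1 + 7) - 6386 = 2*(½ + 7) - 6386 = 2*(15/2) - 6386 = 15 - 6386 = -6371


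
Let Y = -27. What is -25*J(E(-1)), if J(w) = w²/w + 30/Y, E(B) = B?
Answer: 475/9 ≈ 52.778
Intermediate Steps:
J(w) = -10/9 + w (J(w) = w²/w + 30/(-27) = w + 30*(-1/27) = w - 10/9 = -10/9 + w)
-25*J(E(-1)) = -25*(-10/9 - 1) = -25*(-19/9) = 475/9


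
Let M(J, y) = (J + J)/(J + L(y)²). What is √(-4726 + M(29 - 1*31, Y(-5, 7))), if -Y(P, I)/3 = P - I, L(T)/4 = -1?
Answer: 6*I*√6433/7 ≈ 68.748*I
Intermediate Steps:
L(T) = -4 (L(T) = 4*(-1) = -4)
Y(P, I) = -3*P + 3*I (Y(P, I) = -3*(P - I) = -3*P + 3*I)
M(J, y) = 2*J/(16 + J) (M(J, y) = (J + J)/(J + (-4)²) = (2*J)/(J + 16) = (2*J)/(16 + J) = 2*J/(16 + J))
√(-4726 + M(29 - 1*31, Y(-5, 7))) = √(-4726 + 2*(29 - 1*31)/(16 + (29 - 1*31))) = √(-4726 + 2*(29 - 31)/(16 + (29 - 31))) = √(-4726 + 2*(-2)/(16 - 2)) = √(-4726 + 2*(-2)/14) = √(-4726 + 2*(-2)*(1/14)) = √(-4726 - 2/7) = √(-33084/7) = 6*I*√6433/7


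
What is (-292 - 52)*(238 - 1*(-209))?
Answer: -153768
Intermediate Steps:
(-292 - 52)*(238 - 1*(-209)) = -344*(238 + 209) = -344*447 = -153768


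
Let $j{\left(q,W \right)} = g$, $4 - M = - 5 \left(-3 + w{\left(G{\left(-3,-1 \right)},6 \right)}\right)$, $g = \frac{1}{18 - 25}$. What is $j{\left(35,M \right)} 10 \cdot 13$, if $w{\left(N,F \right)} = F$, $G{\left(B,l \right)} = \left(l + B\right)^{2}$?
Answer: $- \frac{130}{7} \approx -18.571$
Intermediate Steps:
$g = - \frac{1}{7}$ ($g = \frac{1}{-7} = - \frac{1}{7} \approx -0.14286$)
$G{\left(B,l \right)} = \left(B + l\right)^{2}$
$M = 19$ ($M = 4 - - 5 \left(-3 + 6\right) = 4 - \left(-5\right) 3 = 4 - -15 = 4 + 15 = 19$)
$j{\left(q,W \right)} = - \frac{1}{7}$
$j{\left(35,M \right)} 10 \cdot 13 = - \frac{10 \cdot 13}{7} = \left(- \frac{1}{7}\right) 130 = - \frac{130}{7}$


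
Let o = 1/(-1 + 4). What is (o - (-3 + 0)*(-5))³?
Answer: -85184/27 ≈ -3155.0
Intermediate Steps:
o = ⅓ (o = 1/3 = ⅓ ≈ 0.33333)
(o - (-3 + 0)*(-5))³ = (⅓ - (-3 + 0)*(-5))³ = (⅓ - (-3)*(-5))³ = (⅓ - 1*15)³ = (⅓ - 15)³ = (-44/3)³ = -85184/27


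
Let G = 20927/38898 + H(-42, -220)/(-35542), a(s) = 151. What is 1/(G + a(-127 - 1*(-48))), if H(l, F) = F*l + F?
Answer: 691256358/104576173795 ≈ 0.0066101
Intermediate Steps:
H(l, F) = F + F*l
G = 196463737/691256358 (G = 20927/38898 - 220*(1 - 42)/(-35542) = 20927*(1/38898) - 220*(-41)*(-1/35542) = 20927/38898 + 9020*(-1/35542) = 20927/38898 - 4510/17771 = 196463737/691256358 ≈ 0.28421)
1/(G + a(-127 - 1*(-48))) = 1/(196463737/691256358 + 151) = 1/(104576173795/691256358) = 691256358/104576173795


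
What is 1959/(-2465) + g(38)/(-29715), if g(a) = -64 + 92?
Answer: -1665163/2092785 ≈ -0.79567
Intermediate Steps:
g(a) = 28
1959/(-2465) + g(38)/(-29715) = 1959/(-2465) + 28/(-29715) = 1959*(-1/2465) + 28*(-1/29715) = -1959/2465 - 4/4245 = -1665163/2092785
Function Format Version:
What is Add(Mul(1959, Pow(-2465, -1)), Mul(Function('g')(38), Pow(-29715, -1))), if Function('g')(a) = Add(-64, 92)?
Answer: Rational(-1665163, 2092785) ≈ -0.79567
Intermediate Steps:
Function('g')(a) = 28
Add(Mul(1959, Pow(-2465, -1)), Mul(Function('g')(38), Pow(-29715, -1))) = Add(Mul(1959, Pow(-2465, -1)), Mul(28, Pow(-29715, -1))) = Add(Mul(1959, Rational(-1, 2465)), Mul(28, Rational(-1, 29715))) = Add(Rational(-1959, 2465), Rational(-4, 4245)) = Rational(-1665163, 2092785)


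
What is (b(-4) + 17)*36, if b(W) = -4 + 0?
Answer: 468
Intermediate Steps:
b(W) = -4
(b(-4) + 17)*36 = (-4 + 17)*36 = 13*36 = 468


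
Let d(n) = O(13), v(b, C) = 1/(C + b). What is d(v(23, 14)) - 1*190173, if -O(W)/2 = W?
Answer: -190199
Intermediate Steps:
O(W) = -2*W
d(n) = -26 (d(n) = -2*13 = -26)
d(v(23, 14)) - 1*190173 = -26 - 1*190173 = -26 - 190173 = -190199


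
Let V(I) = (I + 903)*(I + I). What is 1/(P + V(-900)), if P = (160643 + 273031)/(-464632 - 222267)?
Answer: -686899/3709688274 ≈ -0.00018516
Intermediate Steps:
V(I) = 2*I*(903 + I) (V(I) = (903 + I)*(2*I) = 2*I*(903 + I))
P = -433674/686899 (P = 433674/(-686899) = 433674*(-1/686899) = -433674/686899 ≈ -0.63135)
1/(P + V(-900)) = 1/(-433674/686899 + 2*(-900)*(903 - 900)) = 1/(-433674/686899 + 2*(-900)*3) = 1/(-433674/686899 - 5400) = 1/(-3709688274/686899) = -686899/3709688274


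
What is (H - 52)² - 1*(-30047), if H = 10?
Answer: 31811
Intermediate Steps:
(H - 52)² - 1*(-30047) = (10 - 52)² - 1*(-30047) = (-42)² + 30047 = 1764 + 30047 = 31811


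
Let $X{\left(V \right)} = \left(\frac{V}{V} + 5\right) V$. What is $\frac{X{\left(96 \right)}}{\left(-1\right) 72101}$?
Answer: $- \frac{576}{72101} \approx -0.0079888$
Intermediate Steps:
$X{\left(V \right)} = 6 V$ ($X{\left(V \right)} = \left(1 + 5\right) V = 6 V$)
$\frac{X{\left(96 \right)}}{\left(-1\right) 72101} = \frac{6 \cdot 96}{\left(-1\right) 72101} = \frac{576}{-72101} = 576 \left(- \frac{1}{72101}\right) = - \frac{576}{72101}$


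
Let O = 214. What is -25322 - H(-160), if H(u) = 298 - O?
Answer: -25406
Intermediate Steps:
H(u) = 84 (H(u) = 298 - 1*214 = 298 - 214 = 84)
-25322 - H(-160) = -25322 - 1*84 = -25322 - 84 = -25406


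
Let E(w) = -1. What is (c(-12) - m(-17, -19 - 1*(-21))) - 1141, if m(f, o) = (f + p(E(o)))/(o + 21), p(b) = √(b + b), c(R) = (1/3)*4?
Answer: -78586/69 - I*√2/23 ≈ -1138.9 - 0.061488*I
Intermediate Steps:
c(R) = 4/3 (c(R) = (1*(⅓))*4 = (⅓)*4 = 4/3)
p(b) = √2*√b (p(b) = √(2*b) = √2*√b)
m(f, o) = (f + I*√2)/(21 + o) (m(f, o) = (f + √2*√(-1))/(o + 21) = (f + √2*I)/(21 + o) = (f + I*√2)/(21 + o))
(c(-12) - m(-17, -19 - 1*(-21))) - 1141 = (4/3 - (-17 + I*√2)/(21 + (-19 - 1*(-21)))) - 1141 = (4/3 - (-17 + I*√2)/(21 + (-19 + 21))) - 1141 = (4/3 - (-17 + I*√2)/(21 + 2)) - 1141 = (4/3 - (-17 + I*√2)/23) - 1141 = (4/3 - (-17/23 + I*√2/23)) - 1141 = (4/3 + (17/23 - I*√2/23)) - 1141 = (143/69 - I*√2/23) - 1141 = -78586/69 - I*√2/23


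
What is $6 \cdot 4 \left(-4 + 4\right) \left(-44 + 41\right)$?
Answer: $0$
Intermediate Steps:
$6 \cdot 4 \left(-4 + 4\right) \left(-44 + 41\right) = 24 \cdot 0 \left(-3\right) = 0 \left(-3\right) = 0$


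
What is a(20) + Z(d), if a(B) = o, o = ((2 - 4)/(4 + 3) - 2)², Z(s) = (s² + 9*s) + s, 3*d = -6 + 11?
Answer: 10879/441 ≈ 24.669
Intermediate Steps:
d = 5/3 (d = (-6 + 11)/3 = (⅓)*5 = 5/3 ≈ 1.6667)
Z(s) = s² + 10*s
o = 256/49 (o = (-2/7 - 2)² = (-16/7)² = 256/49 ≈ 5.2245)
a(B) = 256/49
a(20) + Z(d) = 256/49 + 5*(10 + 5/3)/3 = 256/49 + (5/3)*(35/3) = 256/49 + 175/9 = 10879/441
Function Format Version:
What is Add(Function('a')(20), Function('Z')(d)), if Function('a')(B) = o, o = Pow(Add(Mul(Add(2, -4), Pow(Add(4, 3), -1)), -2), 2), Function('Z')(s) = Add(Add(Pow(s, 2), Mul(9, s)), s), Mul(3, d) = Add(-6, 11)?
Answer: Rational(10879, 441) ≈ 24.669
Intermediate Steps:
d = Rational(5, 3) (d = Mul(Rational(1, 3), Add(-6, 11)) = Mul(Rational(1, 3), 5) = Rational(5, 3) ≈ 1.6667)
Function('Z')(s) = Add(Pow(s, 2), Mul(10, s))
o = Rational(256, 49) (o = Pow(Add(Mul(-2, Pow(7, -1)), -2), 2) = Pow(Add(Mul(-2, Rational(1, 7)), -2), 2) = Pow(Add(Rational(-2, 7), -2), 2) = Pow(Rational(-16, 7), 2) = Rational(256, 49) ≈ 5.2245)
Function('a')(B) = Rational(256, 49)
Add(Function('a')(20), Function('Z')(d)) = Add(Rational(256, 49), Mul(Rational(5, 3), Add(10, Rational(5, 3)))) = Add(Rational(256, 49), Mul(Rational(5, 3), Rational(35, 3))) = Add(Rational(256, 49), Rational(175, 9)) = Rational(10879, 441)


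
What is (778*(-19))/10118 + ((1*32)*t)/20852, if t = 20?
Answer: -37719843/26372567 ≈ -1.4303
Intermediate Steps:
(778*(-19))/10118 + ((1*32)*t)/20852 = (778*(-19))/10118 + ((1*32)*20)/20852 = -14782*1/10118 + (32*20)*(1/20852) = -7391/5059 + 640*(1/20852) = -7391/5059 + 160/5213 = -37719843/26372567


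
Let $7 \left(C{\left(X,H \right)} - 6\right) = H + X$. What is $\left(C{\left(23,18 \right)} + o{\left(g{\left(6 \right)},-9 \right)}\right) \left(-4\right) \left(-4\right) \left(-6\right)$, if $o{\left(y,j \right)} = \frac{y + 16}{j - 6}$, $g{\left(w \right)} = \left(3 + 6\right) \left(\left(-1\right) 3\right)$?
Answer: $- \frac{42304}{35} \approx -1208.7$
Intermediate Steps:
$C{\left(X,H \right)} = 6 + \frac{H}{7} + \frac{X}{7}$ ($C{\left(X,H \right)} = 6 + \frac{H + X}{7} = 6 + \left(\frac{H}{7} + \frac{X}{7}\right) = 6 + \frac{H}{7} + \frac{X}{7}$)
$g{\left(w \right)} = -27$ ($g{\left(w \right)} = 9 \left(-3\right) = -27$)
$o{\left(y,j \right)} = \frac{16 + y}{-6 + j}$
$\left(C{\left(23,18 \right)} + o{\left(g{\left(6 \right)},-9 \right)}\right) \left(-4\right) \left(-4\right) \left(-6\right) = \left(\left(6 + \frac{1}{7} \cdot 18 + \frac{1}{7} \cdot 23\right) + \frac{16 - 27}{-6 - 9}\right) \left(-4\right) \left(-4\right) \left(-6\right) = \left(\left(6 + \frac{18}{7} + \frac{23}{7}\right) + \frac{1}{-15} \left(-11\right)\right) 16 \left(-6\right) = \left(\frac{83}{7} - - \frac{11}{15}\right) \left(-96\right) = \left(\frac{83}{7} + \frac{11}{15}\right) \left(-96\right) = \frac{1322}{105} \left(-96\right) = - \frac{42304}{35}$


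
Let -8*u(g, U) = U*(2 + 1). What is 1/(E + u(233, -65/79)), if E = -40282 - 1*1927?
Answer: -632/26675893 ≈ -2.3692e-5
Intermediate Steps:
u(g, U) = -3*U/8 (u(g, U) = -U*(2 + 1)/8 = -U*3/8 = -3*U/8)
E = -42209 (E = -40282 - 1927 = -42209)
1/(E + u(233, -65/79)) = 1/(-42209 - (-195)/(8*79)) = 1/(-42209 - 3/8*(-65/79)) = 1/(-42209 + 195/632) = 1/(-26675893/632) = -632/26675893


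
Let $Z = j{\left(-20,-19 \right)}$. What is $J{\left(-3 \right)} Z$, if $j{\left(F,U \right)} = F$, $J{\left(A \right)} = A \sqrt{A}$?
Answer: $60 i \sqrt{3} \approx 103.92 i$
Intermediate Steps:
$J{\left(A \right)} = A^{\frac{3}{2}}$
$Z = -20$
$J{\left(-3 \right)} Z = \left(-3\right)^{\frac{3}{2}} \left(-20\right) = - 3 i \sqrt{3} \left(-20\right) = 60 i \sqrt{3}$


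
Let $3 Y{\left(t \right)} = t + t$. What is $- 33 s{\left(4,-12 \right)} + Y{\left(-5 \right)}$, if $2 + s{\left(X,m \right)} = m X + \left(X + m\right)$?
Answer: $\frac{5732}{3} \approx 1910.7$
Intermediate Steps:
$Y{\left(t \right)} = \frac{2 t}{3}$ ($Y{\left(t \right)} = \frac{t + t}{3} = \frac{2 t}{3}$)
$s{\left(X,m \right)} = -2 + X + m + X m$ ($s{\left(X,m \right)} = -2 + \left(m X + \left(X + m\right)\right) = -2 + \left(X m + \left(X + m\right)\right) = -2 + \left(X + m + X m\right) = -2 + X + m + X m$)
$- 33 s{\left(4,-12 \right)} + Y{\left(-5 \right)} = - 33 \left(-2 + 4 - 12 + 4 \left(-12\right)\right) + \frac{2}{3} \left(-5\right) = - 33 \left(-2 + 4 - 12 - 48\right) - \frac{10}{3} = \left(-33\right) \left(-58\right) - \frac{10}{3} = 1914 - \frac{10}{3} = \frac{5732}{3}$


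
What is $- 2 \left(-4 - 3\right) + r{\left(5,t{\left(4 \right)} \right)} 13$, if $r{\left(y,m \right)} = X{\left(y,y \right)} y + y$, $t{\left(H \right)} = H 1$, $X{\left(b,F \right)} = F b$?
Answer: $1704$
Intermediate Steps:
$t{\left(H \right)} = H$
$r{\left(y,m \right)} = y + y^{3}$ ($r{\left(y,m \right)} = y y y + y = y^{2} y + y = y^{3} + y = y + y^{3}$)
$- 2 \left(-4 - 3\right) + r{\left(5,t{\left(4 \right)} \right)} 13 = - 2 \left(-4 - 3\right) + \left(5 + 5^{3}\right) 13 = \left(-2\right) \left(-7\right) + \left(5 + 125\right) 13 = 14 + 130 \cdot 13 = 14 + 1690 = 1704$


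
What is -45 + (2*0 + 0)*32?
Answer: -45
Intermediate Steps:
-45 + (2*0 + 0)*32 = -45 + (0 + 0)*32 = -45 + 0*32 = -45 + 0 = -45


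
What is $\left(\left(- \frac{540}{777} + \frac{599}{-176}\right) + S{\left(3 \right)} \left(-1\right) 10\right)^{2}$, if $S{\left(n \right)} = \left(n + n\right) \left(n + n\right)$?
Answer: $\frac{275462433837721}{2077901056} \approx 1.3257 \cdot 10^{5}$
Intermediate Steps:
$S{\left(n \right)} = 4 n^{2}$ ($S{\left(n \right)} = 2 n 2 n = 4 n^{2}$)
$\left(\left(- \frac{540}{777} + \frac{599}{-176}\right) + S{\left(3 \right)} \left(-1\right) 10\right)^{2} = \left(\left(- \frac{540}{777} + \frac{599}{-176}\right) + 4 \cdot 3^{2} \left(-1\right) 10\right)^{2} = \left(\left(\left(-540\right) \frac{1}{777} + 599 \left(- \frac{1}{176}\right)\right) + 4 \cdot 9 \left(-1\right) 10\right)^{2} = \left(\left(- \frac{180}{259} - \frac{599}{176}\right) + 36 \left(-1\right) 10\right)^{2} = \left(- \frac{186821}{45584} - 360\right)^{2} = \left(- \frac{16597061}{45584}\right)^{2} = \frac{275462433837721}{2077901056}$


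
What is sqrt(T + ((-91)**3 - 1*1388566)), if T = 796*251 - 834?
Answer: 5*I*sqrt(77727) ≈ 1394.0*I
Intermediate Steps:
T = 198962 (T = 199796 - 834 = 198962)
sqrt(T + ((-91)**3 - 1*1388566)) = sqrt(198962 + ((-91)**3 - 1*1388566)) = sqrt(198962 + (-753571 - 1388566)) = sqrt(198962 - 2142137) = sqrt(-1943175) = 5*I*sqrt(77727)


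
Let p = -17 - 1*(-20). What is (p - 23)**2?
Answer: 400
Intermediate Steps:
p = 3 (p = -17 + 20 = 3)
(p - 23)**2 = (3 - 23)**2 = (-20)**2 = 400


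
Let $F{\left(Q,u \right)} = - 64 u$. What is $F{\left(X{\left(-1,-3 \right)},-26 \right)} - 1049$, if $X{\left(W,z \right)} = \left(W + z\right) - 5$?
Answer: $615$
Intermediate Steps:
$X{\left(W,z \right)} = -5 + W + z$
$F{\left(X{\left(-1,-3 \right)},-26 \right)} - 1049 = \left(-64\right) \left(-26\right) - 1049 = 1664 - 1049 = 615$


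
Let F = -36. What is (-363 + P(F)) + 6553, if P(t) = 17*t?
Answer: 5578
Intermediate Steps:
(-363 + P(F)) + 6553 = (-363 + 17*(-36)) + 6553 = (-363 - 612) + 6553 = -975 + 6553 = 5578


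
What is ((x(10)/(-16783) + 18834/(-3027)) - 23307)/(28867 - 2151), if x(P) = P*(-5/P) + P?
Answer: -98696800537/113102499913 ≈ -0.87263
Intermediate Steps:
x(P) = -5 + P
((x(10)/(-16783) + 18834/(-3027)) - 23307)/(28867 - 2151) = (((-5 + 10)/(-16783) + 18834/(-3027)) - 23307)/(28867 - 2151) = ((5*(-1/16783) + 18834*(-1/3027)) - 23307)/26716 = ((-5/16783 - 6278/1009) - 23307)*(1/26716) = (-105368719/16934047 - 23307)*(1/26716) = -394787202148/16934047*1/26716 = -98696800537/113102499913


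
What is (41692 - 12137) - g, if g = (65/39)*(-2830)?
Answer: 102815/3 ≈ 34272.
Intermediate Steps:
g = -14150/3 (g = (65*(1/39))*(-2830) = (5/3)*(-2830) = -14150/3 ≈ -4716.7)
(41692 - 12137) - g = (41692 - 12137) - 1*(-14150/3) = 29555 + 14150/3 = 102815/3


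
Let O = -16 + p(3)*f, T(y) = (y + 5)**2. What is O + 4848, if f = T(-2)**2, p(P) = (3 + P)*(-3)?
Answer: 3374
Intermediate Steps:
T(y) = (5 + y)**2
p(P) = -9 - 3*P
f = 81 (f = ((5 - 2)**2)**2 = (3**2)**2 = 9**2 = 81)
O = -1474 (O = -16 + (-9 - 3*3)*81 = -16 + (-9 - 9)*81 = -16 - 18*81 = -16 - 1458 = -1474)
O + 4848 = -1474 + 4848 = 3374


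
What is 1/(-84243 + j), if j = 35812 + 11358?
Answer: -1/37073 ≈ -2.6974e-5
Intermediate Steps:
j = 47170
1/(-84243 + j) = 1/(-84243 + 47170) = 1/(-37073) = -1/37073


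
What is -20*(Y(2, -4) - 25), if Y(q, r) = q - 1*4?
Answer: 540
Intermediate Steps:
Y(q, r) = -4 + q (Y(q, r) = q - 4 = -4 + q)
-20*(Y(2, -4) - 25) = -20*((-4 + 2) - 25) = -20*(-2 - 25) = -20*(-27) = 540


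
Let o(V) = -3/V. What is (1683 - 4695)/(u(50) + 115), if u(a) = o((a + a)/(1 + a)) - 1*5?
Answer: -301200/10847 ≈ -27.768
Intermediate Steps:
u(a) = -5 - 3*(1 + a)/(2*a) (u(a) = -3*(1 + a)/(a + a) - 1*5 = -3*(1 + a)/(2*a) - 5 = -5 - 3*(1 + a)/(2*a))
(1683 - 4695)/(u(50) + 115) = (1683 - 4695)/((1/2)*(-3 - 13*50)/50 + 115) = -3012/((1/2)*(1/50)*(-3 - 650) + 115) = -3012/((1/2)*(1/50)*(-653) + 115) = -3012/(-653/100 + 115) = -3012/10847/100 = -3012*100/10847 = -301200/10847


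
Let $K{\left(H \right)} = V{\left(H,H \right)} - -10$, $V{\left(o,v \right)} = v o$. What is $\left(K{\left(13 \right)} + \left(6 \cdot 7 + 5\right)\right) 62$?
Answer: $14012$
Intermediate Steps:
$V{\left(o,v \right)} = o v$
$K{\left(H \right)} = 10 + H^{2}$ ($K{\left(H \right)} = H H - -10 = H^{2} + 10 = 10 + H^{2}$)
$\left(K{\left(13 \right)} + \left(6 \cdot 7 + 5\right)\right) 62 = \left(\left(10 + 13^{2}\right) + \left(6 \cdot 7 + 5\right)\right) 62 = \left(\left(10 + 169\right) + \left(42 + 5\right)\right) 62 = \left(179 + 47\right) 62 = 226 \cdot 62 = 14012$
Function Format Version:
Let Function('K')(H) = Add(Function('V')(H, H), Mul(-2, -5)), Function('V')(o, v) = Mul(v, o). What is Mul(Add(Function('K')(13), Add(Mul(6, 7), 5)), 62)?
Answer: 14012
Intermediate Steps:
Function('V')(o, v) = Mul(o, v)
Function('K')(H) = Add(10, Pow(H, 2)) (Function('K')(H) = Add(Mul(H, H), Mul(-2, -5)) = Add(Pow(H, 2), 10) = Add(10, Pow(H, 2)))
Mul(Add(Function('K')(13), Add(Mul(6, 7), 5)), 62) = Mul(Add(Add(10, Pow(13, 2)), Add(Mul(6, 7), 5)), 62) = Mul(Add(Add(10, 169), Add(42, 5)), 62) = Mul(Add(179, 47), 62) = Mul(226, 62) = 14012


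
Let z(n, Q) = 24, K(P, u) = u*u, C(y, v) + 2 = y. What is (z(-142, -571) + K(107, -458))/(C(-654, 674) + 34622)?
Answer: 104894/16983 ≈ 6.1764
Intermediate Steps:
C(y, v) = -2 + y
K(P, u) = u**2
(z(-142, -571) + K(107, -458))/(C(-654, 674) + 34622) = (24 + (-458)**2)/((-2 - 654) + 34622) = (24 + 209764)/(-656 + 34622) = 209788/33966 = 209788*(1/33966) = 104894/16983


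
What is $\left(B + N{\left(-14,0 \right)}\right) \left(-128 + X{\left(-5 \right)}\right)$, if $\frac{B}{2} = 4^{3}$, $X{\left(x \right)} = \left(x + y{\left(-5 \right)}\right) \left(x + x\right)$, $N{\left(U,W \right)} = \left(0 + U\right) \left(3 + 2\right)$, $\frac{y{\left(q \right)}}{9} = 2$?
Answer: $-14964$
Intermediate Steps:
$y{\left(q \right)} = 18$ ($y{\left(q \right)} = 9 \cdot 2 = 18$)
$N{\left(U,W \right)} = 5 U$ ($N{\left(U,W \right)} = U 5 = 5 U$)
$X{\left(x \right)} = 2 x \left(18 + x\right)$ ($X{\left(x \right)} = \left(x + 18\right) \left(x + x\right) = \left(18 + x\right) 2 x = 2 x \left(18 + x\right)$)
$B = 128$ ($B = 2 \cdot 4^{3} = 2 \cdot 64 = 128$)
$\left(B + N{\left(-14,0 \right)}\right) \left(-128 + X{\left(-5 \right)}\right) = \left(128 + 5 \left(-14\right)\right) \left(-128 + 2 \left(-5\right) \left(18 - 5\right)\right) = \left(128 - 70\right) \left(-128 + 2 \left(-5\right) 13\right) = 58 \left(-128 - 130\right) = 58 \left(-258\right) = -14964$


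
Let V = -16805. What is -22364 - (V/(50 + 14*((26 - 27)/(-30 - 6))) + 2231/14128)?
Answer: -282302887741/12814096 ≈ -22031.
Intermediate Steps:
-22364 - (V/(50 + 14*((26 - 27)/(-30 - 6))) + 2231/14128) = -22364 - (-16805/(50 + 14*((26 - 27)/(-30 - 6))) + 2231/14128) = -22364 - (-16805/(50 + 14*(-1/(-36))) + 2231*(1/14128)) = -22364 - (-16805/(50 + 14*(-1*(-1/36))) + 2231/14128) = -22364 - (-16805/(50 + 14*(1/36)) + 2231/14128) = -22364 - (-16805/(50 + 7/18) + 2231/14128) = -22364 - (-16805/907/18 + 2231/14128) = -22364 - (-16805*18/907 + 2231/14128) = -22364 - (-302490/907 + 2231/14128) = -22364 - 1*(-4271555203/12814096) = -22364 + 4271555203/12814096 = -282302887741/12814096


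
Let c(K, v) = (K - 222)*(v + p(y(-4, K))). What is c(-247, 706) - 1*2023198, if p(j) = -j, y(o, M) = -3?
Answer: -2355719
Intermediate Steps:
c(K, v) = (-222 + K)*(3 + v) (c(K, v) = (K - 222)*(v - 1*(-3)) = (-222 + K)*(v + 3) = (-222 + K)*(3 + v))
c(-247, 706) - 1*2023198 = (-666 - 222*706 + 3*(-247) - 247*706) - 1*2023198 = (-666 - 156732 - 741 - 174382) - 2023198 = -332521 - 2023198 = -2355719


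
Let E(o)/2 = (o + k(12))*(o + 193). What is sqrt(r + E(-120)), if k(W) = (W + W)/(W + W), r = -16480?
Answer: I*sqrt(33854) ≈ 183.99*I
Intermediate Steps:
k(W) = 1 (k(W) = (2*W)/((2*W)) = (2*W)*(1/(2*W)) = 1)
E(o) = 2*(1 + o)*(193 + o) (E(o) = 2*((o + 1)*(o + 193)) = 2*((1 + o)*(193 + o)) = 2*(1 + o)*(193 + o))
sqrt(r + E(-120)) = sqrt(-16480 + (386 + 2*(-120)**2 + 388*(-120))) = sqrt(-16480 + (386 + 2*14400 - 46560)) = sqrt(-16480 + (386 + 28800 - 46560)) = sqrt(-16480 - 17374) = sqrt(-33854) = I*sqrt(33854)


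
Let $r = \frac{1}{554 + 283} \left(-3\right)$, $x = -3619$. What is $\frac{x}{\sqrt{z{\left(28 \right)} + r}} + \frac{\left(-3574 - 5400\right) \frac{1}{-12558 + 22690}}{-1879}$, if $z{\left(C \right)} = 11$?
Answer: $\frac{4487}{9519014} - \frac{10857 \sqrt{23777}}{1534} \approx -1091.3$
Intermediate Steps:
$r = - \frac{1}{279}$ ($r = \frac{1}{837} \left(-3\right) = - \frac{1}{279} \approx -0.0035842$)
$\frac{x}{\sqrt{z{\left(28 \right)} + r}} + \frac{\left(-3574 - 5400\right) \frac{1}{-12558 + 22690}}{-1879} = - \frac{3619}{\sqrt{11 - \frac{1}{279}}} + \frac{\left(-3574 - 5400\right) \frac{1}{-12558 + 22690}}{-1879} = - \frac{3619}{\sqrt{\frac{3068}{279}}} + - \frac{8974}{10132} \left(- \frac{1}{1879}\right) = - \frac{3619}{\frac{2}{93} \sqrt{23777}} + \left(-8974\right) \frac{1}{10132} \left(- \frac{1}{1879}\right) = - 3619 \frac{3 \sqrt{23777}}{1534} - - \frac{4487}{9519014} = - \frac{10857 \sqrt{23777}}{1534} + \frac{4487}{9519014} = \frac{4487}{9519014} - \frac{10857 \sqrt{23777}}{1534}$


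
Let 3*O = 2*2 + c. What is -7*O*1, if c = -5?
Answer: 7/3 ≈ 2.3333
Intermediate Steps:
O = -⅓ (O = (2*2 - 5)/3 = (4 - 5)/3 = (⅓)*(-1) = -⅓ ≈ -0.33333)
-7*O*1 = -7*(-⅓)*1 = (7/3)*1 = 7/3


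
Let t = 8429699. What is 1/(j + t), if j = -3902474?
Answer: 1/4527225 ≈ 2.2089e-7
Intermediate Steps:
1/(j + t) = 1/(-3902474 + 8429699) = 1/4527225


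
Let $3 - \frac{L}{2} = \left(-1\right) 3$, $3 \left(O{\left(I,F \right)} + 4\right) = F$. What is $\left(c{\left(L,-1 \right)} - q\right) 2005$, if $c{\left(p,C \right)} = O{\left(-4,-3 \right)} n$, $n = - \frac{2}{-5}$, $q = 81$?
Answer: $-166415$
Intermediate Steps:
$O{\left(I,F \right)} = -4 + \frac{F}{3}$
$L = 12$ ($L = 6 - 2 \left(\left(-1\right) 3\right) = 6 - -6 = 6 + 6 = 12$)
$n = \frac{2}{5}$ ($n = \left(-2\right) \left(- \frac{1}{5}\right) = \frac{2}{5} \approx 0.4$)
$c{\left(p,C \right)} = -2$ ($c{\left(p,C \right)} = \left(-4 + \frac{1}{3} \left(-3\right)\right) \frac{2}{5} = \left(-4 - 1\right) \frac{2}{5} = \left(-5\right) \frac{2}{5} = -2$)
$\left(c{\left(L,-1 \right)} - q\right) 2005 = \left(-2 - 81\right) 2005 = \left(-83\right) 2005 = -166415$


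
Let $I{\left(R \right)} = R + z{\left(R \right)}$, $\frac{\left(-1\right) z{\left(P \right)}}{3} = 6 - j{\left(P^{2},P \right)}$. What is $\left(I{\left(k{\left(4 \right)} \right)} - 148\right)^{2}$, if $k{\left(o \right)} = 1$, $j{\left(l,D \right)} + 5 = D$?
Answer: $31329$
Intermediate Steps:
$j{\left(l,D \right)} = -5 + D$
$z{\left(P \right)} = -33 + 3 P$ ($z{\left(P \right)} = - 3 \left(6 - \left(-5 + P\right)\right) = - 3 \left(11 - P\right) = -33 + 3 P$)
$I{\left(R \right)} = -33 + 4 R$ ($I{\left(R \right)} = R + \left(-33 + 3 R\right) = -33 + 4 R$)
$\left(I{\left(k{\left(4 \right)} \right)} - 148\right)^{2} = \left(\left(-33 + 4 \cdot 1\right) - 148\right)^{2} = \left(\left(-33 + 4\right) - 148\right)^{2} = \left(-29 - 148\right)^{2} = \left(-177\right)^{2} = 31329$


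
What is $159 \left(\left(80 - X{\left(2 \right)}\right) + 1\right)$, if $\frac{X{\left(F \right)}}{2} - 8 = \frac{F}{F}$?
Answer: $10017$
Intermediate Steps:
$X{\left(F \right)} = 18$ ($X{\left(F \right)} = 16 + 2 \frac{F}{F} = 16 + 2 \cdot 1 = 16 + 2 = 18$)
$159 \left(\left(80 - X{\left(2 \right)}\right) + 1\right) = 159 \left(\left(80 - 18\right) + 1\right) = 159 \left(62 + 1\right) = 159 \cdot 63 = 10017$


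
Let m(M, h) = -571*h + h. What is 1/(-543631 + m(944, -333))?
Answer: -1/353821 ≈ -2.8263e-6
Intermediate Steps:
m(M, h) = -570*h
1/(-543631 + m(944, -333)) = 1/(-543631 - 570*(-333)) = 1/(-543631 + 189810) = 1/(-353821) = -1/353821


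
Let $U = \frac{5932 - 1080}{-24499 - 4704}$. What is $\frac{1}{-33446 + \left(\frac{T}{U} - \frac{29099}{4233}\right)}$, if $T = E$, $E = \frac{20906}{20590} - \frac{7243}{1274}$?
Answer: $- \frac{9288954631320}{310481147567298427} \approx -2.9918 \cdot 10^{-5}$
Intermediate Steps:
$E = - \frac{61249563}{13115830}$ ($E = 20906 \cdot \frac{1}{20590} - \frac{7243}{1274} = \frac{10453}{10295} - \frac{7243}{1274} = - \frac{61249563}{13115830} \approx -4.6699$)
$U = - \frac{4852}{29203}$ ($U = \frac{4852}{-29203} = 4852 \left(- \frac{1}{29203}\right) = - \frac{4852}{29203} \approx -0.16615$)
$T = - \frac{61249563}{13115830} \approx -4.6699$
$\frac{1}{-33446 + \left(\frac{T}{U} - \frac{29099}{4233}\right)} = \frac{1}{-33446 - \left(- \frac{61678309941}{2194414040} + \frac{29099}{4233}\right)} = \frac{1}{-33446 - - \frac{197229031830293}{9288954631320}} = \frac{1}{-33446 + \left(\frac{61678309941}{2194414040} - \frac{29099}{4233}\right)} = \frac{1}{-33446 + \frac{197229031830293}{9288954631320}} = \frac{1}{- \frac{310481147567298427}{9288954631320}} = - \frac{9288954631320}{310481147567298427}$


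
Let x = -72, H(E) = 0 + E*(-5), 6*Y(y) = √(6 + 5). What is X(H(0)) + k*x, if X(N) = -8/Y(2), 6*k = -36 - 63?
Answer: 1188 - 48*√11/11 ≈ 1173.5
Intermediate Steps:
Y(y) = √11/6 (Y(y) = √(6 + 5)/6 = √11/6)
H(E) = -5*E (H(E) = 0 - 5*E = -5*E)
k = -33/2 (k = (-36 - 63)/6 = (⅙)*(-99) = -33/2 ≈ -16.500)
X(N) = -48*√11/11 (X(N) = -8*6*√11/11 = -48*√11/11)
X(H(0)) + k*x = -48*√11/11 - 33/2*(-72) = -48*√11/11 + 1188 = 1188 - 48*√11/11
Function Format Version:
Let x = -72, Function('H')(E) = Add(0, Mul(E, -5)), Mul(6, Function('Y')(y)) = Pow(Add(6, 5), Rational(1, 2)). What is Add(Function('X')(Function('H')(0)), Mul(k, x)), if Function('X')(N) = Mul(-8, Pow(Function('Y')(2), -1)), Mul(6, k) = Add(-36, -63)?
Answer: Add(1188, Mul(Rational(-48, 11), Pow(11, Rational(1, 2)))) ≈ 1173.5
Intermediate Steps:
Function('Y')(y) = Mul(Rational(1, 6), Pow(11, Rational(1, 2))) (Function('Y')(y) = Mul(Rational(1, 6), Pow(Add(6, 5), Rational(1, 2))) = Mul(Rational(1, 6), Pow(11, Rational(1, 2))))
Function('H')(E) = Mul(-5, E) (Function('H')(E) = Add(0, Mul(-5, E)) = Mul(-5, E))
k = Rational(-33, 2) (k = Mul(Rational(1, 6), Add(-36, -63)) = Mul(Rational(1, 6), -99) = Rational(-33, 2) ≈ -16.500)
Function('X')(N) = Mul(Rational(-48, 11), Pow(11, Rational(1, 2))) (Function('X')(N) = Mul(-8, Pow(Mul(Rational(1, 6), Pow(11, Rational(1, 2))), -1)) = Mul(-8, Mul(Rational(6, 11), Pow(11, Rational(1, 2)))) = Mul(Rational(-48, 11), Pow(11, Rational(1, 2))))
Add(Function('X')(Function('H')(0)), Mul(k, x)) = Add(Mul(Rational(-48, 11), Pow(11, Rational(1, 2))), Mul(Rational(-33, 2), -72)) = Add(Mul(Rational(-48, 11), Pow(11, Rational(1, 2))), 1188) = Add(1188, Mul(Rational(-48, 11), Pow(11, Rational(1, 2))))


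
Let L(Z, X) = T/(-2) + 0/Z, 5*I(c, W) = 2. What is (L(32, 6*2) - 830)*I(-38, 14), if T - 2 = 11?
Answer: -1673/5 ≈ -334.60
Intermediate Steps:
T = 13 (T = 2 + 11 = 13)
I(c, W) = 2/5 (I(c, W) = (1/5)*2 = 2/5)
L(Z, X) = -13/2 (L(Z, X) = 13/(-2) + 0/Z = 13*(-1/2) + 0 = -13/2 + 0 = -13/2)
(L(32, 6*2) - 830)*I(-38, 14) = (-13/2 - 830)*(2/5) = -1673/2*2/5 = -1673/5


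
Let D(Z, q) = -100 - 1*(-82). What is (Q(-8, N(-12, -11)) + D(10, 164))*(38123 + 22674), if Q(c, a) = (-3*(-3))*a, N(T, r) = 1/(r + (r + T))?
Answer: -37754937/34 ≈ -1.1104e+6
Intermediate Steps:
D(Z, q) = -18 (D(Z, q) = -100 + 82 = -18)
N(T, r) = 1/(T + 2*r) (N(T, r) = 1/(r + (T + r)) = 1/(T + 2*r))
Q(c, a) = 9*a
(Q(-8, N(-12, -11)) + D(10, 164))*(38123 + 22674) = (9/(-12 + 2*(-11)) - 18)*(38123 + 22674) = (9/(-12 - 22) - 18)*60797 = (9/(-34) - 18)*60797 = (9*(-1/34) - 18)*60797 = (-9/34 - 18)*60797 = -621/34*60797 = -37754937/34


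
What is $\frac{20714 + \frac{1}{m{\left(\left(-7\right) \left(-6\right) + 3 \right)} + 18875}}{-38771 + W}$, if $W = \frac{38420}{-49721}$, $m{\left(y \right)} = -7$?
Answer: $- \frac{6477515196971}{12124396365316} \approx -0.53426$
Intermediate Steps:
$W = - \frac{38420}{49721}$ ($W = 38420 \left(- \frac{1}{49721}\right) = - \frac{38420}{49721} \approx -0.77271$)
$\frac{20714 + \frac{1}{m{\left(\left(-7\right) \left(-6\right) + 3 \right)} + 18875}}{-38771 + W} = \frac{20714 + \frac{1}{-7 + 18875}}{-38771 - \frac{38420}{49721}} = \frac{20714 + \frac{1}{18868}}{- \frac{1927771311}{49721}} = \left(20714 + \frac{1}{18868}\right) \left(- \frac{49721}{1927771311}\right) = \frac{390831753}{18868} \left(- \frac{49721}{1927771311}\right) = - \frac{6477515196971}{12124396365316}$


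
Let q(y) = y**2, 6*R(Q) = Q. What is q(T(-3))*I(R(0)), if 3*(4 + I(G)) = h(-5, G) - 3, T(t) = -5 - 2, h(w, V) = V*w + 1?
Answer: -686/3 ≈ -228.67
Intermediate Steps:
h(w, V) = 1 + V*w
R(Q) = Q/6
T(t) = -7
I(G) = -14/3 - 5*G/3 (I(G) = -4 + ((1 + G*(-5)) - 3)/3 = -4 + ((1 - 5*G) - 3)/3 = -4 + (-2 - 5*G)/3 = -4 + (-2/3 - 5*G/3) = -14/3 - 5*G/3)
q(T(-3))*I(R(0)) = (-7)**2*(-14/3 - 5*0/18) = 49*(-14/3 - 5/3*0) = 49*(-14/3 + 0) = 49*(-14/3) = -686/3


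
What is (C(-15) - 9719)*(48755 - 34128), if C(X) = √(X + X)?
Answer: -142159813 + 14627*I*√30 ≈ -1.4216e+8 + 80115.0*I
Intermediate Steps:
C(X) = √2*√X (C(X) = √(2*X) = √2*√X)
(C(-15) - 9719)*(48755 - 34128) = (√2*√(-15) - 9719)*(48755 - 34128) = (√2*(I*√15) - 9719)*14627 = (I*√30 - 9719)*14627 = (-9719 + I*√30)*14627 = -142159813 + 14627*I*√30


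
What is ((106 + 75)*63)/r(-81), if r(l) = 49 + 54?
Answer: 11403/103 ≈ 110.71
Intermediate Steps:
r(l) = 103
((106 + 75)*63)/r(-81) = ((106 + 75)*63)/103 = (181*63)*(1/103) = 11403*(1/103) = 11403/103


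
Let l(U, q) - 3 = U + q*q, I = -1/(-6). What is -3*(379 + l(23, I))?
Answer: -14581/12 ≈ -1215.1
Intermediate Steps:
I = ⅙ (I = -1*(-⅙) = ⅙ ≈ 0.16667)
l(U, q) = 3 + U + q² (l(U, q) = 3 + (U + q*q) = 3 + (U + q²) = 3 + U + q²)
-3*(379 + l(23, I)) = -3*(379 + (3 + 23 + (⅙)²)) = -3*(379 + (3 + 23 + 1/36)) = -3*(379 + 937/36) = -3*14581/36 = -14581/12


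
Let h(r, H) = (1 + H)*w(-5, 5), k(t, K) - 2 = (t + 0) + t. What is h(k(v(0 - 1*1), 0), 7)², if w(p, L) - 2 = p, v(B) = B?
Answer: 576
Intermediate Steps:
w(p, L) = 2 + p
k(t, K) = 2 + 2*t (k(t, K) = 2 + ((t + 0) + t) = 2 + (t + t) = 2 + 2*t)
h(r, H) = -3 - 3*H (h(r, H) = (1 + H)*(2 - 5) = (1 + H)*(-3) = -3 - 3*H)
h(k(v(0 - 1*1), 0), 7)² = (-3 - 3*7)² = (-3 - 21)² = (-24)² = 576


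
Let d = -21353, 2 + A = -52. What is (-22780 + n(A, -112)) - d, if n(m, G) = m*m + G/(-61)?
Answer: 90941/61 ≈ 1490.8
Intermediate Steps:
A = -54 (A = -2 - 52 = -54)
n(m, G) = m² - G/61
(-22780 + n(A, -112)) - d = (-22780 + ((-54)² - 1/61*(-112))) - 1*(-21353) = (-22780 + (2916 + 112/61)) + 21353 = (-22780 + 177988/61) + 21353 = -1211592/61 + 21353 = 90941/61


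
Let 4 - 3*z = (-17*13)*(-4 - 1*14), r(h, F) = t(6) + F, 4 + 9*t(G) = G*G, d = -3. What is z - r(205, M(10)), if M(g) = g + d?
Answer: -12017/9 ≈ -1335.2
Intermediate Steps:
t(G) = -4/9 + G²/9 (t(G) = -4/9 + (G*G)/9 = -4/9 + G²/9)
M(g) = -3 + g (M(g) = g - 3 = -3 + g)
r(h, F) = 32/9 + F (r(h, F) = (-4/9 + (⅑)*6²) + F = (-4/9 + (⅑)*36) + F = (-4/9 + 4) + F = 32/9 + F)
z = -3974/3 (z = 4/3 - (-17*13)*(-4 - 1*14)/3 = 4/3 - (-221)*(-4 - 14)/3 = 4/3 - (-221)*(-18)/3 = 4/3 - ⅓*3978 = 4/3 - 1326 = -3974/3 ≈ -1324.7)
z - r(205, M(10)) = -3974/3 - (32/9 + (-3 + 10)) = -3974/3 - (32/9 + 7) = -3974/3 - 1*95/9 = -3974/3 - 95/9 = -12017/9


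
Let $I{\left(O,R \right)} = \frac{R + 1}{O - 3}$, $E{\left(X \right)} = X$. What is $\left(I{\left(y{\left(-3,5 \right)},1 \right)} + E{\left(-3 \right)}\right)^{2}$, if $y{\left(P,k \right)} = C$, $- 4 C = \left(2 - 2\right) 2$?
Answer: $\frac{121}{9} \approx 13.444$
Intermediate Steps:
$C = 0$ ($C = - \frac{\left(2 - 2\right) 2}{4} = - \frac{0 \cdot 2}{4} = \left(- \frac{1}{4}\right) 0 = 0$)
$y{\left(P,k \right)} = 0$
$I{\left(O,R \right)} = \frac{1 + R}{-3 + O}$
$\left(I{\left(y{\left(-3,5 \right)},1 \right)} + E{\left(-3 \right)}\right)^{2} = \left(\frac{1 + 1}{-3 + 0} - 3\right)^{2} = \left(\frac{1}{-3} \cdot 2 - 3\right)^{2} = \left(\left(- \frac{1}{3}\right) 2 - 3\right)^{2} = \left(- \frac{2}{3} - 3\right)^{2} = \left(- \frac{11}{3}\right)^{2} = \frac{121}{9}$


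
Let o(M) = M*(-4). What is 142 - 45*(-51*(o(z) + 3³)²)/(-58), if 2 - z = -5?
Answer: 5941/58 ≈ 102.43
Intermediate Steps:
z = 7 (z = 2 - 1*(-5) = 2 + 5 = 7)
o(M) = -4*M
142 - 45*(-51*(o(z) + 3³)²)/(-58) = 142 - 45*(-51*(-4*7 + 3³)²)/(-58) = 142 - 45*(-51*(-28 + 27)²)*(-1)/58 = 142 - 45*(-51*(-1)²)*(-1)/58 = 142 - 45*(-51*1)*(-1)/58 = 142 - (-2295)*(-1)/58 = 142 - 45*51/58 = 142 - 2295/58 = 5941/58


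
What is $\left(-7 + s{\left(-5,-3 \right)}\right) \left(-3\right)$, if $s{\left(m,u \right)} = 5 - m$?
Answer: $-9$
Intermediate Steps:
$\left(-7 + s{\left(-5,-3 \right)}\right) \left(-3\right) = \left(-7 + \left(5 - -5\right)\right) \left(-3\right) = \left(-7 + \left(5 + 5\right)\right) \left(-3\right) = \left(-7 + 10\right) \left(-3\right) = 3 \left(-3\right) = -9$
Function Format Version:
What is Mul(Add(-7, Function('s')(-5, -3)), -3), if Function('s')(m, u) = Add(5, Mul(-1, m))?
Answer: -9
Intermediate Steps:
Mul(Add(-7, Function('s')(-5, -3)), -3) = Mul(Add(-7, Add(5, Mul(-1, -5))), -3) = Mul(Add(-7, Add(5, 5)), -3) = Mul(Add(-7, 10), -3) = Mul(3, -3) = -9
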